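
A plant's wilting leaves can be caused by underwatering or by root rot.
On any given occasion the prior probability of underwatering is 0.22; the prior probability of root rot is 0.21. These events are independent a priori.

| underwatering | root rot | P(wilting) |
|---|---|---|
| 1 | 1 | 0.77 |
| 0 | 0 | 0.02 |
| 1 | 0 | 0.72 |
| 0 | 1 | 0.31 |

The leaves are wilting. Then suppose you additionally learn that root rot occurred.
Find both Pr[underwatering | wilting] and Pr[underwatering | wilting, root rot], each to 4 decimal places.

Pr[underwatering | wilting] ≈ 0.7181; Pr[underwatering | wilting, root rot] ≈ 0.4120

P(wilting) = 0.02·0.78·0.79 + 0.31·0.78·0.21 + 0.72·0.22·0.79 + 0.77·0.22·0.21 = 0.012324 + 0.050778 + 0.125136 + 0.035574 = 0.223812
Of this, 0.160710 comes from 0.125136 + 0.035574 (the underwatering=true cases).
So P(underwatering | wilting) = 0.160710/0.223812 ≈ 0.7181.

Now condition on the additional information:
Numerator (weight on configurations with underwatering): 0.77·0.22 = 0.169400
Denominator P(wilting | root rot): 0.31·0.78 + 0.77·0.22 = 0.411200
Posterior = 0.169400 / 0.411200 ≈ 0.4120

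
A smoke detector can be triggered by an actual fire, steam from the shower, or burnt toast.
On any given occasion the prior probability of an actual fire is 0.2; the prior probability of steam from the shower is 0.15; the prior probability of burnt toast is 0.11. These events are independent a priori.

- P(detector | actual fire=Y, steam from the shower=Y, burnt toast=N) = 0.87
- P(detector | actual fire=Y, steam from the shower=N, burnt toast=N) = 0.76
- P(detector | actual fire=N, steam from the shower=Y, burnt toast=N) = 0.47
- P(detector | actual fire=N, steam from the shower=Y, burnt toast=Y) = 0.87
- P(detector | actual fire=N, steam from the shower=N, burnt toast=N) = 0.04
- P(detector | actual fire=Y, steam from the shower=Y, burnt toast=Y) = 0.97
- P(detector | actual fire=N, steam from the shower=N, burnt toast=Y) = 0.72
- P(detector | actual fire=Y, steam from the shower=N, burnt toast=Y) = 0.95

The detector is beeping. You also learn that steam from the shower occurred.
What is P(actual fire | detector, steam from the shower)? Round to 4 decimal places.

Weight on actual fire=true, given the evidence: 0.154860 + 0.021340 = 0.176200
The normalizing constant is 0.47*0.8*0.89 + 0.87*0.8*0.11 + 0.87*0.2*0.89 + 0.97*0.2*0.11 = 0.587400
P(actual fire | detector, steam from the shower) = 0.176200/0.587400 ≈ 0.3000

P(actual fire | detector, steam from the shower) ≈ 0.3000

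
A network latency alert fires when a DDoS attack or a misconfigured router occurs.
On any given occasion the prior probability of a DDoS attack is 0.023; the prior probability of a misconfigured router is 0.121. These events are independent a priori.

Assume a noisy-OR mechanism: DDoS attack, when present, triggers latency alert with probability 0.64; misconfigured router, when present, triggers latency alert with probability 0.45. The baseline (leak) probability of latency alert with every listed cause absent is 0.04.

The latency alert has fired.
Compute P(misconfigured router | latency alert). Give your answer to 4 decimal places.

Under noisy-OR, P(latency alert | causes) = 1 − (1−0.04)·∏(1−qᵢ) over the active causes.
P(latency alert) = 0.04*0.977*0.879 + 0.472*0.977*0.121 + 0.6544*0.023*0.879 + 0.80992*0.023*0.121 = 0.034351 + 0.055798 + 0.013230 + 0.002254 = 0.105633
Restricting to configurations with misconfigured router present: 0.055798 + 0.002254 = 0.058052.
So P(misconfigured router | latency alert) = 0.058052/0.105633 ≈ 0.5496.

P(misconfigured router | latency alert) ≈ 0.5496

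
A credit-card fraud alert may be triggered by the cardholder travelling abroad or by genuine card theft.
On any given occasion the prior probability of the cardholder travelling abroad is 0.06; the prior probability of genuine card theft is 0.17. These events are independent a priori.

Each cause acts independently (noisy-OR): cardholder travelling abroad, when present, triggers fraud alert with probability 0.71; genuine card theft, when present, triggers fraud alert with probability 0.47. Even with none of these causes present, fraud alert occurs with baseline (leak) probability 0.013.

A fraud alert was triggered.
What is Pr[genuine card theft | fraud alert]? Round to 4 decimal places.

Pr[genuine card theft | fraud alert] ≈ 0.6500

Under noisy-OR, P(fraud alert | causes) = 1 − (1−0.013)·∏(1−qᵢ) over the active causes.
P(fraud alert) = 0.013·0.94·0.83 + 0.47689·0.94·0.17 + 0.71377·0.06·0.83 + 0.848298·0.06·0.17 = 0.010143 + 0.076207 + 0.035546 + 0.008653 = 0.130549
The genuine card theft-present share is 0.076207 + 0.008653 = 0.084860.
So P(genuine card theft | fraud alert) = 0.084860/0.130549 ≈ 0.6500.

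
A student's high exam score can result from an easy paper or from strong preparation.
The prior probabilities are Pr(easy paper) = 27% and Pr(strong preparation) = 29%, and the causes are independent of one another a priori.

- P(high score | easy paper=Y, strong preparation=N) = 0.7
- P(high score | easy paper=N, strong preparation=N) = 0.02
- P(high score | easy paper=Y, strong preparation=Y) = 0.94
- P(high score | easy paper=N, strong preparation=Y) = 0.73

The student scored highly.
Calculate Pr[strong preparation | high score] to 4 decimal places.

Pr[strong preparation | high score] ≈ 0.6121

Enumerate the 4 (easy paper, strong preparation) configurations and weight by the priors:
  P(high score) = 0.02×0.73×0.71 + 0.73×0.73×0.29 + 0.7×0.27×0.71 + 0.94×0.27×0.29
        = 0.010366 + 0.154541 + 0.134190 + 0.073602 = 0.372699
Keeping only the strong preparation-present terms gives 0.228143, so
  P(strong preparation | high score) = 0.228143 / 0.372699 ≈ 0.6121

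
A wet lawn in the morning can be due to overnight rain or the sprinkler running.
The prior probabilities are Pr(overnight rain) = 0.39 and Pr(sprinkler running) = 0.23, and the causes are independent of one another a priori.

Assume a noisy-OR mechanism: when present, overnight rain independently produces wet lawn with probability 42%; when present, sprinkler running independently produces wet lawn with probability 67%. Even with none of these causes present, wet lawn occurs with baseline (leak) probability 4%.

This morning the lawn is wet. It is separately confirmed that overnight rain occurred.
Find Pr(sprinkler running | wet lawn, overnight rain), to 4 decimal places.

Pr(sprinkler running | wet lawn, overnight rain) ≈ 0.3549

Under noisy-OR, P(wet lawn | causes) = 1 − (1−0.04)·∏(1−qᵢ) over the active causes.
P(wet lawn | overnight rain) = 0.4432·0.77 + 0.816256·0.23 = 0.341264 + 0.187739 = 0.529003
The sprinkler running-present share is 0.816256·0.23 = 0.187739.
Hence the posterior is 0.187739/0.529003 ≈ 0.3549.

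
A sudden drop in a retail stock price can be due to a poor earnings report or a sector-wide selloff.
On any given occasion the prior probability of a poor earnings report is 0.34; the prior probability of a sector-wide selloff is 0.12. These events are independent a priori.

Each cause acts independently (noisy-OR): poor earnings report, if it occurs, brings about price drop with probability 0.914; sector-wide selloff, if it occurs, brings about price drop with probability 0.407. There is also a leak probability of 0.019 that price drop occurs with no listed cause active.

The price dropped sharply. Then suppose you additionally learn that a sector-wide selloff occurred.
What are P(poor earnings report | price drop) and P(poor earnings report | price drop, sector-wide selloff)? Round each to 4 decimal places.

Under noisy-OR, P(price drop | causes) = 1 − (1−0.019)·∏(1−qᵢ) over the active causes.
P(price drop) = 0.019*0.66*0.88 + 0.418267*0.66*0.12 + 0.915634*0.34*0.88 + 0.949971*0.34*0.12 = 0.011035 + 0.033127 + 0.273958 + 0.038759 = 0.356879
Restricting to configurations with poor earnings report present: 0.273958 + 0.038759 = 0.312717.
Hence the posterior is 0.312717/0.356879 ≈ 0.8763.

Now condition on the additional information:
Weight on poor earnings report=true, given the evidence: 0.949971*0.34 = 0.322990
Normalizer over all consistent configurations: 0.418267*0.66 + 0.949971*0.34 = 0.599046
P(poor earnings report | price drop, sector-wide selloff) = 0.322990/0.599046 ≈ 0.5392
The drop from 0.8763 to 0.5392 is the explaining-away (discounting) effect.

P(poor earnings report | price drop) ≈ 0.8763; P(poor earnings report | price drop, sector-wide selloff) ≈ 0.5392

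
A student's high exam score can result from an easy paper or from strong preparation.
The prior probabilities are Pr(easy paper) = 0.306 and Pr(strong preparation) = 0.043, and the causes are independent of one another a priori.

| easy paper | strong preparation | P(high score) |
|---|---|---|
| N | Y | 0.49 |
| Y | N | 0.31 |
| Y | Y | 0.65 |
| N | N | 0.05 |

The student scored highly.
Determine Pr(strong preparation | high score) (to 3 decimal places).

Pr(strong preparation | high score) ≈ 0.157

P(high score) = 0.05*0.694*0.957 + 0.49*0.694*0.043 + 0.31*0.306*0.957 + 0.65*0.306*0.043 = 0.033208 + 0.014623 + 0.090781 + 0.008553 = 0.147165
Of this, 0.023176 comes from 0.014623 + 0.008553 (the strong preparation=true cases).
So P(strong preparation | high score) = 0.023176/0.147165 ≈ 0.157.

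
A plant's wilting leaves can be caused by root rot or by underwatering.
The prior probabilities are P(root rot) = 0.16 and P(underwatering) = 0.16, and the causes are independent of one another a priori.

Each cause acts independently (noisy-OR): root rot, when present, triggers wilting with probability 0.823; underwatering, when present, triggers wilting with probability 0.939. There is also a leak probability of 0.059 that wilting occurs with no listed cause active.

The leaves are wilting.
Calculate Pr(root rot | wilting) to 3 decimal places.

Under noisy-OR, P(wilting | causes) = 1 − (1−0.059)·∏(1−qᵢ) over the active causes.
P(wilting) = 0.059×0.84×0.84 + 0.942599×0.84×0.16 + 0.833443×0.16×0.84 + 0.98984×0.16×0.16 = 0.041630 + 0.126685 + 0.112015 + 0.025340 = 0.305670
Restricting to configurations with root rot present: 0.112015 + 0.025340 = 0.137355.
Hence the posterior is 0.137355/0.305670 ≈ 0.449.

Pr(root rot | wilting) ≈ 0.449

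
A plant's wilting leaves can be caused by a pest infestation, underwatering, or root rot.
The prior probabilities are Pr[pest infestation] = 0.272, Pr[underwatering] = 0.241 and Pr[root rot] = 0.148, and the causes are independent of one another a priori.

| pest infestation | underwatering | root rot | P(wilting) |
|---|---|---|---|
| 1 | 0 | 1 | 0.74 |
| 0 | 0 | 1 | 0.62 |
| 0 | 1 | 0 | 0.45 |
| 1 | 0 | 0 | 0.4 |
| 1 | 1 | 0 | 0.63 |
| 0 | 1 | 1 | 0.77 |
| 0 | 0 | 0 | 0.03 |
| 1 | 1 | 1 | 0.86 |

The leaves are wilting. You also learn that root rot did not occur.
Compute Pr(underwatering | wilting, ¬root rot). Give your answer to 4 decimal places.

Enumerate the 4 (pest infestation, underwatering) configurations and weight by the priors:
  P(wilting | ¬root rot) = 0.03×0.728×0.759 + 0.45×0.728×0.241 + 0.4×0.272×0.759 + 0.63×0.272×0.241
        = 0.016577 + 0.078952 + 0.082579 + 0.041298 = 0.219406
Keeping only the underwatering-present terms gives 0.120250, so
  P(underwatering | wilting, ¬root rot) = 0.120250 / 0.219406 ≈ 0.5481

Pr(underwatering | wilting, ¬root rot) ≈ 0.5481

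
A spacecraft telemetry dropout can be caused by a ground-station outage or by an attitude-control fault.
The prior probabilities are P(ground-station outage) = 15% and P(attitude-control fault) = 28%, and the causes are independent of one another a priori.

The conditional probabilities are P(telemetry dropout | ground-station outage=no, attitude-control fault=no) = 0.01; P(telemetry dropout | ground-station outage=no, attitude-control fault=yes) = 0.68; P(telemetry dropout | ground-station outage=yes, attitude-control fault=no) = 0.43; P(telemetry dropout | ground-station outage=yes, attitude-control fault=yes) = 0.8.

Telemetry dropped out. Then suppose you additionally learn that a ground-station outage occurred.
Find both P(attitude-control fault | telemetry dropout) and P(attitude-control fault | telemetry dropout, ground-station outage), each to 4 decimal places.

P(attitude-control fault | telemetry dropout) ≈ 0.7881; P(attitude-control fault | telemetry dropout, ground-station outage) ≈ 0.4198

Enumerate the 4 (ground-station outage, attitude-control fault) configurations and weight by the priors:
  P(telemetry dropout) = 0.01*0.85*0.72 + 0.68*0.85*0.28 + 0.43*0.15*0.72 + 0.8*0.15*0.28
        = 0.006120 + 0.161840 + 0.046440 + 0.033600 = 0.248000
Configurations with attitude-control fault contribute 0.195440, so
  P(attitude-control fault | telemetry dropout) = 0.195440 / 0.248000 ≈ 0.7881

Now condition on the additional information:
For the numerator, keep only attitude-control fault=true terms: 0.8·0.28 = 0.224000
Normalizer over all consistent configurations: 0.43·0.72 + 0.8·0.28 = 0.533600
P(attitude-control fault | telemetry dropout, ground-station outage) = 0.224000/0.533600 ≈ 0.4198
Conditioning on ground-station outage lowers the posterior on attitude-control fault: the classic explaining-away effect in a common-effect structure.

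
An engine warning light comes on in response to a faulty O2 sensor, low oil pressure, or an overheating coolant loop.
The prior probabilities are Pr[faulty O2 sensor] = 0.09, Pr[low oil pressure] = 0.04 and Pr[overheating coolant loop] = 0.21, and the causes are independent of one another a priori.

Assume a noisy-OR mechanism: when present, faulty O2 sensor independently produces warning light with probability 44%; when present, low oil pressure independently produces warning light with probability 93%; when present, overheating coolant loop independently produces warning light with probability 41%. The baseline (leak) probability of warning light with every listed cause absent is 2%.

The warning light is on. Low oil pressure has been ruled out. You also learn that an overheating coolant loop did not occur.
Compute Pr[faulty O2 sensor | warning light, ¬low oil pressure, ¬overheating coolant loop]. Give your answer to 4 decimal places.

Pr[faulty O2 sensor | warning light, ¬low oil pressure, ¬overheating coolant loop] ≈ 0.6905

Under noisy-OR, P(warning light | causes) = 1 − (1−0.02)·∏(1−qᵢ) over the active causes.
By total probability over both values of faulty O2 sensor:
  P(warning light | ¬low oil pressure, ¬overheating coolant loop) = 0.02*0.91 + 0.4512*0.09
        = 0.018200 + 0.040608 = 0.058808
Keeping only the faulty O2 sensor-present terms gives 0.040608, so
  P(faulty O2 sensor | warning light, ¬low oil pressure, ¬overheating coolant loop) = 0.040608 / 0.058808 ≈ 0.6905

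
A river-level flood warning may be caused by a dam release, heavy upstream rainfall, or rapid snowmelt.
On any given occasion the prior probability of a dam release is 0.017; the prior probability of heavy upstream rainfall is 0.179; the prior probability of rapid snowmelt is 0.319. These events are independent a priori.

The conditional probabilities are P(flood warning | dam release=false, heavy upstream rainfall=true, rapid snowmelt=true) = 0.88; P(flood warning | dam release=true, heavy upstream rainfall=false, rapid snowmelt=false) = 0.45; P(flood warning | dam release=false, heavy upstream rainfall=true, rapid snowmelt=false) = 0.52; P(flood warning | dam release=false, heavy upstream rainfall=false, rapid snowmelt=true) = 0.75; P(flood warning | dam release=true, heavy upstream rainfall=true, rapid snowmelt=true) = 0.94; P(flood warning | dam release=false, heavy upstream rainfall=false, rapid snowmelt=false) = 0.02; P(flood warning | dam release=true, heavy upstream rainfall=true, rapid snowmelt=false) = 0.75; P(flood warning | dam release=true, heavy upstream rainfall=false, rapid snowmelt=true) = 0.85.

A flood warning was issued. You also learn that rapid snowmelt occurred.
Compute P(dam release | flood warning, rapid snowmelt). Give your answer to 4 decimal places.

Enumerate the 4 (dam release, heavy upstream rainfall) configurations and weight by the priors:
  P(flood warning | rapid snowmelt) = 0.75*0.983*0.821 + 0.88*0.983*0.179 + 0.85*0.017*0.821 + 0.94*0.017*0.179
        = 0.605282 + 0.154842 + 0.011863 + 0.002860 = 0.774847
Configurations with dam release contribute 0.014723, so
  P(dam release | flood warning, rapid snowmelt) = 0.014723 / 0.774847 ≈ 0.0190

P(dam release | flood warning, rapid snowmelt) ≈ 0.0190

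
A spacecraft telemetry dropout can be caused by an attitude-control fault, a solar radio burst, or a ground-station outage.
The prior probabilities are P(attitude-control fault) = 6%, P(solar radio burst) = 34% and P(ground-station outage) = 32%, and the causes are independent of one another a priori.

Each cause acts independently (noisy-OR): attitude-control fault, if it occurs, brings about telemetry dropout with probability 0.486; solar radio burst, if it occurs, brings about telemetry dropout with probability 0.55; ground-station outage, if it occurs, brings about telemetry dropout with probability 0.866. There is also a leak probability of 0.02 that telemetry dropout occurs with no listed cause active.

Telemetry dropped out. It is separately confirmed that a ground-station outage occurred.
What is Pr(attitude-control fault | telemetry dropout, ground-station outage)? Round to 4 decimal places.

Under noisy-OR, P(telemetry dropout | causes) = 1 − (1−0.02)·∏(1−qᵢ) over the active causes.
P(telemetry dropout | ground-station outage) = 0.86868*0.94*0.66 + 0.940906*0.94*0.34 + 0.932502*0.06*0.66 + 0.969626*0.06*0.34 = 0.538929 + 0.300714 + 0.036927 + 0.019780 = 0.896350
The attitude-control fault-present share is 0.036927 + 0.019780 = 0.056707.
Hence the posterior is 0.056707/0.896350 ≈ 0.0633.

Pr(attitude-control fault | telemetry dropout, ground-station outage) ≈ 0.0633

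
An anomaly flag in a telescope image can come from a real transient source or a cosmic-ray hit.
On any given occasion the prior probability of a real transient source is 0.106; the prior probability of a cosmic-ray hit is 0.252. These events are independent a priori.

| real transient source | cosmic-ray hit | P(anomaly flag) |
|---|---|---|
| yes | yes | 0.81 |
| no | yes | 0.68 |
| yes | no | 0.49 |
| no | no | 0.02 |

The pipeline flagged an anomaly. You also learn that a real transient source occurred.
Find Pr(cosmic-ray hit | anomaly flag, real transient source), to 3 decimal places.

Numerator (weight on configurations with cosmic-ray hit): 0.81×0.252 = 0.204120
Denominator P(anomaly flag | real transient source): 0.49×0.748 + 0.81×0.252 = 0.570640
P(cosmic-ray hit | anomaly flag, real transient source) = 0.204120/0.570640 ≈ 0.358

Pr(cosmic-ray hit | anomaly flag, real transient source) ≈ 0.358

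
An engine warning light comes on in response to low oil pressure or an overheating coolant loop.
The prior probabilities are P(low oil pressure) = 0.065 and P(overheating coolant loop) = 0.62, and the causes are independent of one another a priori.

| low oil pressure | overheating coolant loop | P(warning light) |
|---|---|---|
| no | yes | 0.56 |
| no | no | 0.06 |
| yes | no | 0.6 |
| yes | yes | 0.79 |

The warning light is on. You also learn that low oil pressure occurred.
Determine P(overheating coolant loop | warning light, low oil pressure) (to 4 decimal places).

Weight on overheating coolant loop=true, given the evidence: 0.79×0.62 = 0.489800
Denominator P(warning light | low oil pressure): 0.6×0.38 + 0.79×0.62 = 0.717800
Posterior = 0.489800 / 0.717800 ≈ 0.6824

P(overheating coolant loop | warning light, low oil pressure) ≈ 0.6824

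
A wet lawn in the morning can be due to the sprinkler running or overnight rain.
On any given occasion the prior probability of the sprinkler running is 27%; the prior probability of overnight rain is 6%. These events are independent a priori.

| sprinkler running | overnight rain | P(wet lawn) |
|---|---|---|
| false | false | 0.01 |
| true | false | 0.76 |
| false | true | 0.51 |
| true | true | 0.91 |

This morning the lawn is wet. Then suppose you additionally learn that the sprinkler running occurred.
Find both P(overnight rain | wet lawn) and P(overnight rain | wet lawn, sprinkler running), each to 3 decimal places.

Enumerate the 4 (sprinkler running, overnight rain) configurations and weight by the priors:
  P(wet lawn) = 0.01·0.73·0.94 + 0.51·0.73·0.06 + 0.76·0.27·0.94 + 0.91·0.27·0.06
        = 0.006862 + 0.022338 + 0.192888 + 0.014742 = 0.236830
Configurations with overnight rain contribute 0.037080, so
  P(overnight rain | wet lawn) = 0.037080 / 0.236830 ≈ 0.157

With the extra evidence:
Weight on overnight rain=true, given the evidence: 0.91×0.06 = 0.054600
Normalizer over all consistent configurations: 0.76×0.94 + 0.91×0.06 = 0.769000
P(overnight rain | wet lawn, sprinkler running) = 0.054600/0.769000 ≈ 0.071
Conditioning on sprinkler running lowers the posterior on overnight rain: the classic explaining-away effect in a common-effect structure.

P(overnight rain | wet lawn) ≈ 0.157; P(overnight rain | wet lawn, sprinkler running) ≈ 0.071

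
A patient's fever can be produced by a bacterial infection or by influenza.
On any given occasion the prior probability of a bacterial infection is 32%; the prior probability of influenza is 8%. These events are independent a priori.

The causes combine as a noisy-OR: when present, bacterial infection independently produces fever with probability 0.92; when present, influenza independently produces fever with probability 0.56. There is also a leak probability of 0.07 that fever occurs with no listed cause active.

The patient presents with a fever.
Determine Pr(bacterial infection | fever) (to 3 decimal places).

Pr(bacterial infection | fever) ≈ 0.797

Under noisy-OR, P(fever | causes) = 1 − (1−0.07)·∏(1−qᵢ) over the active causes.
Sum P(fever|·) weighted by the priors over the 4 (bacterial infection, influenza) configurations:
  P(fever) = 0.07*0.68*0.92 + 0.5908*0.68*0.08 + 0.9256*0.32*0.92 + 0.967264*0.32*0.08
        = 0.043792 + 0.032140 + 0.272497 + 0.024762 = 0.373191
The terms with bacterial infection present sum to 0.297259, so
  P(bacterial infection | fever) = 0.297259 / 0.373191 ≈ 0.797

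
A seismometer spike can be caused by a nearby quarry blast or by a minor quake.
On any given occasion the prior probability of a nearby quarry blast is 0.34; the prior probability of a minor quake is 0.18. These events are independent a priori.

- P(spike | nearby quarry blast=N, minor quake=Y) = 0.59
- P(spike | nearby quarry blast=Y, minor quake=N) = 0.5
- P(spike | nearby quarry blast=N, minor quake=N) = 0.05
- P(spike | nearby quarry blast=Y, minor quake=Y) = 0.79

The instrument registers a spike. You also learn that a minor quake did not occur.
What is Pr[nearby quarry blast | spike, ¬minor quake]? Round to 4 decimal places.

Pr[nearby quarry blast | spike, ¬minor quake] ≈ 0.8374

P(spike | ¬minor quake) = 0.05×0.66 + 0.5×0.34 = 0.033000 + 0.170000 = 0.203000
The nearby quarry blast-present share is 0.5×0.34 = 0.170000.
P(nearby quarry blast | spike, ¬minor quake) = 0.170000 / 0.203000 ≈ 0.8374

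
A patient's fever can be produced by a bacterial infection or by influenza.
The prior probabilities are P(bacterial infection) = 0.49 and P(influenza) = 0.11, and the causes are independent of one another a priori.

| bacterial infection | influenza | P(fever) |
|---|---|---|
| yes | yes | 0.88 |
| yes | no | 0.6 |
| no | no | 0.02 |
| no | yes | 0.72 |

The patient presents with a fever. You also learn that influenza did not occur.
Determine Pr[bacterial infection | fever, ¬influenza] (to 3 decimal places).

By total probability over both values of bacterial infection:
  P(fever | ¬influenza) = 0.02·0.51 + 0.6·0.49
        = 0.010200 + 0.294000 = 0.304200
Keeping only the bacterial infection-present terms gives 0.294000, so
  P(bacterial infection | fever, ¬influenza) = 0.294000 / 0.304200 ≈ 0.966

Pr[bacterial infection | fever, ¬influenza] ≈ 0.966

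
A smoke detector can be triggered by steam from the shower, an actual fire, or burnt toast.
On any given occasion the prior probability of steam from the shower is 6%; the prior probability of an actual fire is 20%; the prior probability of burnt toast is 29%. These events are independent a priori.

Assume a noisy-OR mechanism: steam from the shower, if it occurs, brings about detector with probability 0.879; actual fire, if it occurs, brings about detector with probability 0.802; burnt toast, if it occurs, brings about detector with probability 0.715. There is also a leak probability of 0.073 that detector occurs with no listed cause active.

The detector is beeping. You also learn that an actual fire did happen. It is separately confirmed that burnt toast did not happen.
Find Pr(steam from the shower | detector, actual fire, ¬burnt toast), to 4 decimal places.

Pr(steam from the shower | detector, actual fire, ¬burnt toast) ≈ 0.0710

Under noisy-OR, P(detector | causes) = 1 − (1−0.073)·∏(1−qᵢ) over the active causes.
Enumerate both values of steam from the shower and weight by the priors:
  P(detector | actual fire, ¬burnt toast) = 0.816454×0.94 + 0.977791×0.06
        = 0.767467 + 0.058667 = 0.826134
Keeping only the steam from the shower-present terms gives 0.058667, so
  P(steam from the shower | detector, actual fire, ¬burnt toast) = 0.058667 / 0.826134 ≈ 0.0710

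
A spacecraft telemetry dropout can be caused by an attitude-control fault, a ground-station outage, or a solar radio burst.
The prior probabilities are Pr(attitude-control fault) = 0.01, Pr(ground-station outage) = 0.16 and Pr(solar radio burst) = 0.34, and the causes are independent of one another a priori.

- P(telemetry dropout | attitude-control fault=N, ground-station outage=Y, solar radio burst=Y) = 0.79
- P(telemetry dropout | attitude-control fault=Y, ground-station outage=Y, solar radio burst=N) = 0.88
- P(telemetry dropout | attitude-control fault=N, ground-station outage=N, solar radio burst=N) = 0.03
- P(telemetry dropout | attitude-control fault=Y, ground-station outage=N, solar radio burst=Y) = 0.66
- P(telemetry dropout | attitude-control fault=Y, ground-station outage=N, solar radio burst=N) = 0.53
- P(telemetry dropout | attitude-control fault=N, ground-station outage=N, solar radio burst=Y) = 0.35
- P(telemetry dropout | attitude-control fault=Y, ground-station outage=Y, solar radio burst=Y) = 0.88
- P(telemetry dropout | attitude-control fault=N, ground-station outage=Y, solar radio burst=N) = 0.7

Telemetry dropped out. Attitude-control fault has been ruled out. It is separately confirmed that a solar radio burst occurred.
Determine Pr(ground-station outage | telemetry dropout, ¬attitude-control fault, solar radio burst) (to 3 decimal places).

Pr(ground-station outage | telemetry dropout, ¬attitude-control fault, solar radio burst) ≈ 0.301

Enumerate both values of ground-station outage and weight by the priors:
  P(telemetry dropout | ¬attitude-control fault, solar radio burst) = 0.35·0.84 + 0.79·0.16
        = 0.294000 + 0.126400 = 0.420400
The terms with ground-station outage present sum to 0.126400, so
  P(ground-station outage | telemetry dropout, ¬attitude-control fault, solar radio burst) = 0.126400 / 0.420400 ≈ 0.301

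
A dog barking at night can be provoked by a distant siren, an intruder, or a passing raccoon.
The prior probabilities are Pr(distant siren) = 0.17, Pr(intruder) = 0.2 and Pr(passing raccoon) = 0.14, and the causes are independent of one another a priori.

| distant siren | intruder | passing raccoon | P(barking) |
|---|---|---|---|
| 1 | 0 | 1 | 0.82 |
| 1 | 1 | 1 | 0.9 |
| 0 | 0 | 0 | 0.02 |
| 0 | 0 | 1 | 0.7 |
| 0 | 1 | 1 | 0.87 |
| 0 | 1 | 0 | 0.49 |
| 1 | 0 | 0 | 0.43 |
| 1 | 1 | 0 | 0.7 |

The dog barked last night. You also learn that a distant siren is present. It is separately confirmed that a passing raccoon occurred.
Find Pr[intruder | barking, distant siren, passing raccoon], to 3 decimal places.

Pr[intruder | barking, distant siren, passing raccoon] ≈ 0.215

For the numerator, keep only intruder=true terms: 0.9*0.2 = 0.180000
The normalizing constant is 0.82*0.8 + 0.9*0.2 = 0.836000
Posterior = 0.180000 / 0.836000 ≈ 0.215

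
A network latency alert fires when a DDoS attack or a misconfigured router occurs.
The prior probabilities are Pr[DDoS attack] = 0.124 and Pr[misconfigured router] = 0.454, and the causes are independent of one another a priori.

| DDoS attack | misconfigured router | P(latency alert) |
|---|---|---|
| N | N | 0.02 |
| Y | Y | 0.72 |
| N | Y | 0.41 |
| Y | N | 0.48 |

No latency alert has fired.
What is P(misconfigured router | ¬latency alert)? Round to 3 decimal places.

P(¬latency alert) = 0.98*0.876*0.546 + 0.59*0.876*0.454 + 0.52*0.124*0.546 + 0.28*0.124*0.454 = 0.468730 + 0.234645 + 0.035206 + 0.015763 = 0.754344
Of this, 0.250408 comes from 0.234645 + 0.015763 (the misconfigured router=true cases).
P(misconfigured router | ¬latency alert) = 0.250408 / 0.754344 ≈ 0.332

P(misconfigured router | ¬latency alert) ≈ 0.332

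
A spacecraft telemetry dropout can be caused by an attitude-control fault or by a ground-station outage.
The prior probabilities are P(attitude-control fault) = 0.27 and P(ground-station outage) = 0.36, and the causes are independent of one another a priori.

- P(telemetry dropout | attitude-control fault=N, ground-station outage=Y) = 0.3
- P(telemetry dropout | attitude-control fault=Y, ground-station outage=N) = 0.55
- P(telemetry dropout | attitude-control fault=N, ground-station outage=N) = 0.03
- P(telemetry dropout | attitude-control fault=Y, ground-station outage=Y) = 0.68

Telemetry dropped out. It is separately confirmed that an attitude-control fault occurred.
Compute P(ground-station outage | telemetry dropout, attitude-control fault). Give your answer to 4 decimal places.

Numerator (weight on configurations with ground-station outage): 0.68·0.36 = 0.244800
The normalizing constant is 0.55·0.64 + 0.68·0.36 = 0.596800
Posterior = 0.244800 / 0.596800 ≈ 0.4102

P(ground-station outage | telemetry dropout, attitude-control fault) ≈ 0.4102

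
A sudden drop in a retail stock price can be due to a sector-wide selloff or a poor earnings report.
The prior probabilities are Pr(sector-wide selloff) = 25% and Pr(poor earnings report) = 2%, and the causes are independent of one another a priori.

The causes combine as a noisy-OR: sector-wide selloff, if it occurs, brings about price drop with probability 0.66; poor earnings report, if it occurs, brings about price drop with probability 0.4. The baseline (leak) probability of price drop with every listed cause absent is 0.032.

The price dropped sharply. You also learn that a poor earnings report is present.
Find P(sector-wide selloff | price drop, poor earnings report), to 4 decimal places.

Under noisy-OR, P(price drop | causes) = 1 − (1−0.032)·∏(1−qᵢ) over the active causes.
Sum P(price drop|·) weighted by the priors over both values of sector-wide selloff:
  P(price drop | poor earnings report) = 0.4192·0.75 + 0.802528·0.25
        = 0.314400 + 0.200632 = 0.515032
Keeping only the sector-wide selloff-present terms gives 0.200632, so
  P(sector-wide selloff | price drop, poor earnings report) = 0.200632 / 0.515032 ≈ 0.3896

P(sector-wide selloff | price drop, poor earnings report) ≈ 0.3896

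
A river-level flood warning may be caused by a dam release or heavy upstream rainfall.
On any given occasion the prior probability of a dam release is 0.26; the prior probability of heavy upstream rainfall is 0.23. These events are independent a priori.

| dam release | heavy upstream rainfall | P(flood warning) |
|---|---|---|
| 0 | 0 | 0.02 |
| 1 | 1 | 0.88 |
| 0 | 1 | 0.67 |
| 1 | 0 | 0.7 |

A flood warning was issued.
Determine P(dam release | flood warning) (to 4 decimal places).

P(flood warning) = 0.02*0.74*0.77 + 0.67*0.74*0.23 + 0.7*0.26*0.77 + 0.88*0.26*0.23 = 0.011396 + 0.114034 + 0.140140 + 0.052624 = 0.318194
The dam release-present share is 0.140140 + 0.052624 = 0.192764.
So P(dam release | flood warning) = 0.192764/0.318194 ≈ 0.6058.

P(dam release | flood warning) ≈ 0.6058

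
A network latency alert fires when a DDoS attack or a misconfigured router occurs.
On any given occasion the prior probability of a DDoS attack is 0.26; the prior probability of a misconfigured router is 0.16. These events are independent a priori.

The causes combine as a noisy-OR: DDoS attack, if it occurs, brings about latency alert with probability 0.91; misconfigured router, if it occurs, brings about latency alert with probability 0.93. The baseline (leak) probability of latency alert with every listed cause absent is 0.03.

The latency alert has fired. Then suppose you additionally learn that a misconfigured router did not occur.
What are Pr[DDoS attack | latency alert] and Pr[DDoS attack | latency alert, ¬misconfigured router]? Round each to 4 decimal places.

Pr[DDoS attack | latency alert] ≈ 0.6510; Pr[DDoS attack | latency alert, ¬misconfigured router] ≈ 0.9145

Under noisy-OR, P(latency alert | causes) = 1 − (1−0.03)·∏(1−qᵢ) over the active causes.
Enumerate the 4 (DDoS attack, misconfigured router) configurations and weight by the priors:
  P(latency alert) = 0.03×0.74×0.84 + 0.9321×0.74×0.16 + 0.9127×0.26×0.84 + 0.993889×0.26×0.16
        = 0.018648 + 0.110361 + 0.199334 + 0.041346 = 0.369689
Configurations with DDoS attack contribute 0.240680, so
  P(DDoS attack | latency alert) = 0.240680 / 0.369689 ≈ 0.6510

Now also conditioning on misconfigured router≠true:
For the numerator, keep only DDoS attack=true terms: 0.9127·0.26 = 0.237302
The normalizing constant is 0.03·0.74 + 0.9127·0.26 = 0.259502
Posterior = 0.237302 / 0.259502 ≈ 0.9145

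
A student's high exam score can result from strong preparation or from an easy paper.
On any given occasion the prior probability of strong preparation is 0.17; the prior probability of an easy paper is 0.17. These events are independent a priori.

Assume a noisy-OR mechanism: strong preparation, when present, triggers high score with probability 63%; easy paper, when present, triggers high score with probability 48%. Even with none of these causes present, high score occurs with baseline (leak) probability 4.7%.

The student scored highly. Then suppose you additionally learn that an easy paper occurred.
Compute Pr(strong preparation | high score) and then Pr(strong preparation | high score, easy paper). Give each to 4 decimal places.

Under noisy-OR, P(high score | causes) = 1 − (1−0.047)·∏(1−qᵢ) over the active causes.
P(high score) = 0.047·0.83·0.83 + 0.50444·0.83·0.17 + 0.64739·0.17·0.83 + 0.816643·0.17·0.17 = 0.032378 + 0.071176 + 0.091347 + 0.023601 = 0.218502
Restricting to configurations with strong preparation present: 0.091347 + 0.023601 = 0.114948.
Hence the posterior is 0.114948/0.218502 ≈ 0.5261.

Now also conditioning on easy paper=true:
P(high score | easy paper) = 0.50444*0.83 + 0.816643*0.17 = 0.418685 + 0.138829 = 0.557514
The strong preparation-present share is 0.816643*0.17 = 0.138829.
So P(strong preparation | high score, easy paper) = 0.138829/0.557514 ≈ 0.2490.
This is intercausal reasoning (explaining away): once easy paper accounts for the high score, strong preparation becomes less likely.

Pr(strong preparation | high score) ≈ 0.5261; Pr(strong preparation | high score, easy paper) ≈ 0.2490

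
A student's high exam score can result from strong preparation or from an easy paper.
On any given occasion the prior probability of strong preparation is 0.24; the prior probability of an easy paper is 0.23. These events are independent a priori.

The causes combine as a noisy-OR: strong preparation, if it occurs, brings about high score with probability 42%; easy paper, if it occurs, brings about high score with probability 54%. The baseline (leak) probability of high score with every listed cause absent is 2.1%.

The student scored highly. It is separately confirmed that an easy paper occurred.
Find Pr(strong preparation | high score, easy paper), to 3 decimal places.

Under noisy-OR, P(high score | causes) = 1 − (1−0.021)·∏(1−qᵢ) over the active causes.
P(high score | easy paper) = 0.54966*0.76 + 0.738803*0.24 = 0.417742 + 0.177313 = 0.595055
Restricting to configurations with strong preparation present: 0.738803*0.24 = 0.177313.
So P(strong preparation | high score, easy paper) = 0.177313/0.595055 ≈ 0.298.

Pr(strong preparation | high score, easy paper) ≈ 0.298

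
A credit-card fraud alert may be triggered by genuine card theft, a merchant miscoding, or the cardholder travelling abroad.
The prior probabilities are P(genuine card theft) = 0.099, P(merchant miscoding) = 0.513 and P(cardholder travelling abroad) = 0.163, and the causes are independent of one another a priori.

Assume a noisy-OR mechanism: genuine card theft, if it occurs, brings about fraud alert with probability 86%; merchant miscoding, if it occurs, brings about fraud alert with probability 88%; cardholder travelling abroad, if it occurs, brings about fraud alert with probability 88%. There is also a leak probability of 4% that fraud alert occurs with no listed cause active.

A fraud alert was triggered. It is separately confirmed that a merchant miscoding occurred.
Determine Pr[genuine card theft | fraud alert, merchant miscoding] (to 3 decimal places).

Under noisy-OR, P(fraud alert | causes) = 1 − (1−0.04)·∏(1−qᵢ) over the active causes.
Enumerate the 4 (genuine card theft, cardholder travelling abroad) configurations and weight by the priors:
  P(fraud alert | merchant miscoding) = 0.8848×0.901×0.837 + 0.986176×0.901×0.163 + 0.983872×0.099×0.837 + 0.998065×0.099×0.163
        = 0.667260 + 0.144833 + 0.081527 + 0.016106 = 0.909726
Configurations with genuine card theft contribute 0.097633, so
  P(genuine card theft | fraud alert, merchant miscoding) = 0.097633 / 0.909726 ≈ 0.107

Pr[genuine card theft | fraud alert, merchant miscoding] ≈ 0.107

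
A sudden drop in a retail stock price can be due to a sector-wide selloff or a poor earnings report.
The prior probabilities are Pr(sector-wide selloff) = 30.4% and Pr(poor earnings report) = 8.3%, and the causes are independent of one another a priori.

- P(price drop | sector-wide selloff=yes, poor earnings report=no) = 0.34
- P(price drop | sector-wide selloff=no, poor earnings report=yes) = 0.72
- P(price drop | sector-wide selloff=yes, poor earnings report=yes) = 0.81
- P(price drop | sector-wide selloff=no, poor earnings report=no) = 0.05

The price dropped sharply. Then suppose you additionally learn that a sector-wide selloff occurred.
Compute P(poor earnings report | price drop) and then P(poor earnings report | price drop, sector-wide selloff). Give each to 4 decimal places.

P(poor earnings report | price drop) ≈ 0.3287; P(poor earnings report | price drop, sector-wide selloff) ≈ 0.1774

Enumerate the 4 (sector-wide selloff, poor earnings report) configurations and weight by the priors:
  P(price drop) = 0.05×0.696×0.917 + 0.72×0.696×0.083 + 0.34×0.304×0.917 + 0.81×0.304×0.083
        = 0.031912 + 0.041593 + 0.094781 + 0.020438 = 0.188724
The terms with poor earnings report present sum to 0.062031, so
  P(poor earnings report | price drop) = 0.062031 / 0.188724 ≈ 0.3287

With the extra evidence:
P(price drop | sector-wide selloff) = 0.34*0.917 + 0.81*0.083 = 0.311780 + 0.067230 = 0.379010
Of this, 0.067230 comes from 0.81*0.083 (the poor earnings report=true cases).
Hence the posterior is 0.067230/0.379010 ≈ 0.1774.
This is intercausal reasoning (explaining away): once sector-wide selloff accounts for the price drop, poor earnings report becomes less likely.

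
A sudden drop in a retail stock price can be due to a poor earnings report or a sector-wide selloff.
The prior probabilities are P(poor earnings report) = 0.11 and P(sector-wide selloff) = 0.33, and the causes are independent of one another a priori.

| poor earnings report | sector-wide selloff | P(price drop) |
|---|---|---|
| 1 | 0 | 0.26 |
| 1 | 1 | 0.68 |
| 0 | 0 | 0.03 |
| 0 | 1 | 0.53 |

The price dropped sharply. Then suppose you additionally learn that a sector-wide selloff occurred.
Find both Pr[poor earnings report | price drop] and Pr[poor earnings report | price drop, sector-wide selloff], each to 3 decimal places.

Enumerate the 4 (poor earnings report, sector-wide selloff) configurations and weight by the priors:
  P(price drop) = 0.03×0.89×0.67 + 0.53×0.89×0.33 + 0.26×0.11×0.67 + 0.68×0.11×0.33
        = 0.017889 + 0.155661 + 0.019162 + 0.024684 = 0.217396
Keeping only the poor earnings report-present terms gives 0.043846, so
  P(poor earnings report | price drop) = 0.043846 / 0.217396 ≈ 0.202

With the extra evidence:
For the numerator, keep only poor earnings report=true terms: 0.68×0.11 = 0.074800
Denominator P(price drop | sector-wide selloff): 0.53×0.89 + 0.68×0.11 = 0.546500
P(poor earnings report | price drop, sector-wide selloff) = 0.074800/0.546500 ≈ 0.137
— sector-wide selloff explains away the evidence for poor earnings report.

Pr[poor earnings report | price drop] ≈ 0.202; Pr[poor earnings report | price drop, sector-wide selloff] ≈ 0.137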